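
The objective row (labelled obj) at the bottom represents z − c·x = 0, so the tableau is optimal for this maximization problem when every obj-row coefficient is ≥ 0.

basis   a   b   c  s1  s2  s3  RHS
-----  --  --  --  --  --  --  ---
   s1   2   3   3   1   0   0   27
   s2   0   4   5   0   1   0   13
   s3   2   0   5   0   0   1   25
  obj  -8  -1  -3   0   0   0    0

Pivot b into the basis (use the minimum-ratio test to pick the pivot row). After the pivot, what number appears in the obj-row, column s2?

1/4

Ratio test on column b — row 1: 27/3 = 9; row 2: 13/4 = 13/4; row 3: entry 0 ≤ 0. Minimum is 13/4 at row 2 (s2 leaves); pivot element 4.
Divide row 2 by 4; eliminate column b from the other rows.
obj-row update in column s2: 0 − (-1)·(1/4) = 1/4.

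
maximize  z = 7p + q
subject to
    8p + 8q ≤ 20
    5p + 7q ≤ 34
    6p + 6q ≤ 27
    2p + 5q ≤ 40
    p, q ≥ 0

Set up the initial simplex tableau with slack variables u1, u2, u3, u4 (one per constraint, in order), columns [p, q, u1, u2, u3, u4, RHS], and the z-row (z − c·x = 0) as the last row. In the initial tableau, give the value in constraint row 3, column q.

6

Constraint 3 has coefficient 6 on q.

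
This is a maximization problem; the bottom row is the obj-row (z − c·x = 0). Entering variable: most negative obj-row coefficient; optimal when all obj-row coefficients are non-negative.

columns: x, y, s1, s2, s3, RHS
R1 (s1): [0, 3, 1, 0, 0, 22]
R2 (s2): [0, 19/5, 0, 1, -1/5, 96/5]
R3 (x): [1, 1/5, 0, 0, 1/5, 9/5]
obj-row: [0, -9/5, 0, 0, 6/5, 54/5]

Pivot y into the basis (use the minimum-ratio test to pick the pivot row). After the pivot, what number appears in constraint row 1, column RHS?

130/19

Ratio test on column y — row 1: 22/3 = 22/3; row 2: (96/5)/(19/5) = 96/19; row 3: (9/5)/(1/5) = 9. Minimum is 96/19 at row 2 (s2 leaves); pivot element 19/5.
Divide row 2 by 19/5; eliminate column y from the other rows.
Row 1 update in column RHS: 22 − 3·(96/19) = 130/19.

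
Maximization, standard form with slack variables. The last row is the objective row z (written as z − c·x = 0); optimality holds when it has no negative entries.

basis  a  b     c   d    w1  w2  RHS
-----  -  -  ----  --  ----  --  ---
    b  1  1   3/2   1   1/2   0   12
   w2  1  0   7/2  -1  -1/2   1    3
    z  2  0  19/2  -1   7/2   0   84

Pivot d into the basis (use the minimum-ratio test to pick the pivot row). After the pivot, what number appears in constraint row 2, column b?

1

Ratio test on column d — row 1: 12/1 = 12; row 2: entry -1 ≤ 0. Minimum is 12 at row 1 (b leaves); pivot element 1.
Divide row 1 by 1; eliminate column d from the other rows.
Row 2 update in column b: 0 − (-1)·1 = 1.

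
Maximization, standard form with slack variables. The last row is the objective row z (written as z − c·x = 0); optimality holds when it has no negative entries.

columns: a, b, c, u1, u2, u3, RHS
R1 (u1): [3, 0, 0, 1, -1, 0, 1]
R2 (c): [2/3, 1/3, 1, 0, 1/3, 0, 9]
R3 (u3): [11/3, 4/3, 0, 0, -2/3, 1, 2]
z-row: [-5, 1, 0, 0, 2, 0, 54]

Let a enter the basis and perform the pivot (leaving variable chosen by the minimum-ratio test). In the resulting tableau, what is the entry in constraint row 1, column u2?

-1/3

Ratio test on column a — row 1: 1/3 = 1/3; row 2: 9/(2/3) = 27/2; row 3: 2/(11/3) = 6/11. Minimum is 1/3 at row 1 (u1 leaves); pivot element 3.
Divide row 1 by 3; eliminate column a from the other rows.
In the new row 1, the u2 entry is the old entry divided by the pivot: (-1)/3 = -1/3.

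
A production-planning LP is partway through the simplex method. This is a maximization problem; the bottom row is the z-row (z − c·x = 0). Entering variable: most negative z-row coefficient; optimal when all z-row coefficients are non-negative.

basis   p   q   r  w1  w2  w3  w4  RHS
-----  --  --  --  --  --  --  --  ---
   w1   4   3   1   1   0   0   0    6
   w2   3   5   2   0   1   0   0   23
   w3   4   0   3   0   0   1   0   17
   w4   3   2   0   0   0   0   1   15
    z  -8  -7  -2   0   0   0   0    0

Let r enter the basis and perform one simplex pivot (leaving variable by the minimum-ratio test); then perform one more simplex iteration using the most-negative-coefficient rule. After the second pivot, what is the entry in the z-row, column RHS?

Ratio test on column r — row 1: 6/1 = 6; row 2: 23/2 = 23/2; row 3: 17/3 = 17/3; row 4: entry 0 ≤ 0. Minimum is 17/3 at row 3 (w3 leaves); pivot element 3.
Divide row 3 by 3; eliminate column r from the other rows.
Second iteration: most negative z-row entry is -7 in column q, so q enters.
Ratio test on column q — row 1: (1/3)/3 = 1/9; row 2: (35/3)/5 = 7/3; row 3: entry 0 ≤ 0; row 4: 15/2 = 15/2. Minimum is 1/9 at row 1 (w1 leaves); pivot element 3.
Divide row 1 by 3; eliminate column q from the other rows.
After both pivots, the entry at the z-row, column RHS is 109/9.

109/9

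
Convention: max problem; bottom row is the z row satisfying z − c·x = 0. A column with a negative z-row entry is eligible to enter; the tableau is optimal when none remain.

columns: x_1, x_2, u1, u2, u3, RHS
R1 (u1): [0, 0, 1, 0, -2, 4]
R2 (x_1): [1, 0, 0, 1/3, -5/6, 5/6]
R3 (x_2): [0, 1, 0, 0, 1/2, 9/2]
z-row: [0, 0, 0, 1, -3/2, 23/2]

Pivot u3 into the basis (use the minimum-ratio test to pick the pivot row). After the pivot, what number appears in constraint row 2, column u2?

1/3

Ratio test on column u3 — row 1: entry -2 ≤ 0; row 2: entry -5/6 ≤ 0; row 3: (9/2)/(1/2) = 9. Minimum is 9 at row 3 (x_2 leaves); pivot element 1/2.
Divide row 3 by 1/2; eliminate column u3 from the other rows.
Row 2 update in column u2: 1/3 − (-5/6)·0 = 1/3.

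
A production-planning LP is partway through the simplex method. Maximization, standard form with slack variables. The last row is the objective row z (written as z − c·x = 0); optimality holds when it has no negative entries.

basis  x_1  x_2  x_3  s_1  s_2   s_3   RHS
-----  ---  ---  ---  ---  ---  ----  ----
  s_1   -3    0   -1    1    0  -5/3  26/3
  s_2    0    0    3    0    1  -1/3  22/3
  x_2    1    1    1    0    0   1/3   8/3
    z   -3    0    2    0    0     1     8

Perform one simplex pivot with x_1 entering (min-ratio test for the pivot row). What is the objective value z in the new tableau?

16

Ratio test on column x_1 — row 1: entry -3 ≤ 0; row 2: entry 0 ≤ 0; row 3: (8/3)/1 = 8/3. Minimum is 8/3 at row 3 (x_2 leaves); pivot element 1.
Pivot on row 3; the z-row RHS becomes 8 − (-3)·(8/3) = 16.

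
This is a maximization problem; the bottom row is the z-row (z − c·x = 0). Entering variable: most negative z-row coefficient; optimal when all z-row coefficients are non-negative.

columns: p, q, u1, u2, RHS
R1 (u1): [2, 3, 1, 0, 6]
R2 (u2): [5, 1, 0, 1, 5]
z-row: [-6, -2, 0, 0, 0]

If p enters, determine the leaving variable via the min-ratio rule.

Column p entries and ratios — u1: 6/2 = 3; u2: 5/5 = 1.
Smallest ratio is 1 in the row of u2, so u2 leaves.

u2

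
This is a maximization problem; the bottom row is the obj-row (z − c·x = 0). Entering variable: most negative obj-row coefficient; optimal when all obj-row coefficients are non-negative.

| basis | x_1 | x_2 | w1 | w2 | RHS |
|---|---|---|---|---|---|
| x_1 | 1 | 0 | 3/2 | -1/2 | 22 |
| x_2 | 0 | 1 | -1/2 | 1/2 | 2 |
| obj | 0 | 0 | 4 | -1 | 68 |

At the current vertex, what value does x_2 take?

x_2 is basic (row 2); its value is the RHS of that row, 2.

2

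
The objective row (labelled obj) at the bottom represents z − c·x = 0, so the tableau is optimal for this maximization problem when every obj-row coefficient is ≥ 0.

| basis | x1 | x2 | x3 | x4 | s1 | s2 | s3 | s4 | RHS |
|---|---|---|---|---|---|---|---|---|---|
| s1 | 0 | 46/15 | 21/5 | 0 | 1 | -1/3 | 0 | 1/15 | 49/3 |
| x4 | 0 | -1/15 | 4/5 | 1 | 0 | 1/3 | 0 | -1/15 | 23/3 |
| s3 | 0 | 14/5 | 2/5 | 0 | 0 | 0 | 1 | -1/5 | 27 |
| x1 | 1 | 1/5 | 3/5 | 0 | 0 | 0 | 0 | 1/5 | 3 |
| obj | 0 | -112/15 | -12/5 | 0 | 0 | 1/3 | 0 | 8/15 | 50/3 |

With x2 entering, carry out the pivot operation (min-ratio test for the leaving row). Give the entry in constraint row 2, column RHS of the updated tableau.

369/46

Ratio test on column x2 — row 1: (49/3)/(46/15) = 245/46; row 2: entry -1/15 ≤ 0; row 3: 27/(14/5) = 135/14; row 4: 3/(1/5) = 15. Minimum is 245/46 at row 1 (s1 leaves); pivot element 46/15.
Divide row 1 by 46/15; eliminate column x2 from the other rows.
Row 2 update in column RHS: 23/3 − (-1/15)·(245/46) = 369/46.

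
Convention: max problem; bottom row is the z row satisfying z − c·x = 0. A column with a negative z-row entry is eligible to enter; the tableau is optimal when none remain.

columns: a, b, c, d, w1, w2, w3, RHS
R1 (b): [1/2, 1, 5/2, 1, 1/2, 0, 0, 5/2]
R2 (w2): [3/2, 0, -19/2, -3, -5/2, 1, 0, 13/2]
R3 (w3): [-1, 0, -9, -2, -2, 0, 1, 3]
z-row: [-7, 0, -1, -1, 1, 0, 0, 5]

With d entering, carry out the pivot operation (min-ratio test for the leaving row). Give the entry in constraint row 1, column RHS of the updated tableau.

5/2

Ratio test on column d — row 1: (5/2)/1 = 5/2; row 2: entry -3 ≤ 0; row 3: entry -2 ≤ 0. Minimum is 5/2 at row 1 (b leaves); pivot element 1.
Divide row 1 by 1; eliminate column d from the other rows.
In the new row 1, the RHS entry is the old entry divided by the pivot: (5/2)/1 = 5/2.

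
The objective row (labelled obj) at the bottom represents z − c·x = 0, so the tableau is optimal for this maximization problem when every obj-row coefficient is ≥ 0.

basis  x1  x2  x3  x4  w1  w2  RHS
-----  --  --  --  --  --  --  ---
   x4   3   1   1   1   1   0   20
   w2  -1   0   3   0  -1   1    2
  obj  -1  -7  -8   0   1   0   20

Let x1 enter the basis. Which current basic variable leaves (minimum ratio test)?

x4

Column x1 entries and ratios — x4: 20/3 = 20/3; w2: -1 ≤ 0, skip.
Smallest ratio is 20/3 in the row of x4, so x4 leaves.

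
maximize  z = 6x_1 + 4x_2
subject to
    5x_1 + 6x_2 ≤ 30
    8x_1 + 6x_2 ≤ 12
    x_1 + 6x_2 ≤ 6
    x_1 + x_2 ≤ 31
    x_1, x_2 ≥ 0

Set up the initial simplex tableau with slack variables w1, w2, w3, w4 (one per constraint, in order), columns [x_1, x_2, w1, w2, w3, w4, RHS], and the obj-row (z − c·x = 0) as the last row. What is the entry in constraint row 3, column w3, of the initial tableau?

1

Slack w3 belongs to constraint 3; its column is the unit vector e_3, so the entry in row 3 is 1.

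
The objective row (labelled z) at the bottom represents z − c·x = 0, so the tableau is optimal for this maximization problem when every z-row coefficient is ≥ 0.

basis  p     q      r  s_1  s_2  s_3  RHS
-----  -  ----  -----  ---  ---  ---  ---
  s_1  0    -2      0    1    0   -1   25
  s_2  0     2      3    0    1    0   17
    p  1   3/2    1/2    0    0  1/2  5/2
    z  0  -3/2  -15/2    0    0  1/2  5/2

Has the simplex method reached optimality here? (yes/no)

no

The z-row has a negative entry -15/2 in column r, so it is not optimal.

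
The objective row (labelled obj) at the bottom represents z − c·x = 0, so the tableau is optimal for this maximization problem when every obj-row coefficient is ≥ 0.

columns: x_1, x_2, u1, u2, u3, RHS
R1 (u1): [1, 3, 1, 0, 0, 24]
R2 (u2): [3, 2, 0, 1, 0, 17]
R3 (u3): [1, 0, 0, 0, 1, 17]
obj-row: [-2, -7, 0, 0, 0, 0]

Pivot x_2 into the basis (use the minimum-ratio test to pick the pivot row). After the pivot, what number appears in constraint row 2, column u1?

-2/3

Ratio test on column x_2 — row 1: 24/3 = 8; row 2: 17/2 = 17/2; row 3: entry 0 ≤ 0. Minimum is 8 at row 1 (u1 leaves); pivot element 3.
Divide row 1 by 3; eliminate column x_2 from the other rows.
Row 2 update in column u1: 0 − 2·(1/3) = -2/3.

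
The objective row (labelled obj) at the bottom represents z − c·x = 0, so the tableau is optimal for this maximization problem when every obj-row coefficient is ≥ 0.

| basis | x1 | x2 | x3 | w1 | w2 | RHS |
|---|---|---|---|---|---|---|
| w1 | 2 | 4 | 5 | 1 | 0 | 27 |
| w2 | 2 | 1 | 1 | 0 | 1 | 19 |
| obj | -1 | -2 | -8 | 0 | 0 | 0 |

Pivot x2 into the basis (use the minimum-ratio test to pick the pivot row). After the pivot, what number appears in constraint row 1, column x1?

Ratio test on column x2 — row 1: 27/4 = 27/4; row 2: 19/1 = 19. Minimum is 27/4 at row 1 (w1 leaves); pivot element 4.
Divide row 1 by 4; eliminate column x2 from the other rows.
In the new row 1, the x1 entry is the old entry divided by the pivot: 2/4 = 1/2.

1/2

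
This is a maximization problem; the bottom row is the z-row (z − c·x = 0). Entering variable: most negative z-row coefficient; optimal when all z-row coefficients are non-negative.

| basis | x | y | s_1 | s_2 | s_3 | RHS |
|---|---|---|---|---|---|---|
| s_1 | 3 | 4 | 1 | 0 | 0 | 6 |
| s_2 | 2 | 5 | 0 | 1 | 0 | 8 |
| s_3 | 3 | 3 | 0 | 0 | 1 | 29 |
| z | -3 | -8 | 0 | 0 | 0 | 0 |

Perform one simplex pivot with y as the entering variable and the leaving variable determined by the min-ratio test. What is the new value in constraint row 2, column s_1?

-5/4

Ratio test on column y — row 1: 6/4 = 3/2; row 2: 8/5 = 8/5; row 3: 29/3 = 29/3. Minimum is 3/2 at row 1 (s_1 leaves); pivot element 4.
Divide row 1 by 4; eliminate column y from the other rows.
Row 2 update in column s_1: 0 − 5·(1/4) = -5/4.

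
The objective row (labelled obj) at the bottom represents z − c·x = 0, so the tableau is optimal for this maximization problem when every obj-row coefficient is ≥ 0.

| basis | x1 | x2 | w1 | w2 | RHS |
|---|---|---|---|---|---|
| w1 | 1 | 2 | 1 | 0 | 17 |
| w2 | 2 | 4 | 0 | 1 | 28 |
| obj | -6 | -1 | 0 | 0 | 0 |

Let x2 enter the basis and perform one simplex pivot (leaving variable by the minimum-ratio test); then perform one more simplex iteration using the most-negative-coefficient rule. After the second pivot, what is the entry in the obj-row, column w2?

3

Ratio test on column x2 — row 1: 17/2 = 17/2; row 2: 28/4 = 7. Minimum is 7 at row 2 (w2 leaves); pivot element 4.
Divide row 2 by 4; eliminate column x2 from the other rows.
Second iteration: most negative obj-row entry is -11/2 in column x1, so x1 enters.
Ratio test on column x1 — row 1: entry 0 ≤ 0; row 2: 7/(1/2) = 14. Minimum is 14 at row 2 (x2 leaves); pivot element 1/2.
Divide row 2 by 1/2; eliminate column x1 from the other rows.
After both pivots, the entry at the obj-row, column w2 is 3.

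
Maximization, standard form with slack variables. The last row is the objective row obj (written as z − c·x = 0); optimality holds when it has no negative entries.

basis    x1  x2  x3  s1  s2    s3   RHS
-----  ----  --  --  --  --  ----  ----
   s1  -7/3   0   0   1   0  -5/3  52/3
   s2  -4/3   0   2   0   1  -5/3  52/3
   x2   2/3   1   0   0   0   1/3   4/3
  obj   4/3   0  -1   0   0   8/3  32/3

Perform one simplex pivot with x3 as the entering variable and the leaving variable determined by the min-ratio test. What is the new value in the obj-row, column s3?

Ratio test on column x3 — row 1: entry 0 ≤ 0; row 2: (52/3)/2 = 26/3; row 3: entry 0 ≤ 0. Minimum is 26/3 at row 2 (s2 leaves); pivot element 2.
Divide row 2 by 2; eliminate column x3 from the other rows.
obj-row update in column s3: 8/3 − (-1)·(-5/6) = 11/6.

11/6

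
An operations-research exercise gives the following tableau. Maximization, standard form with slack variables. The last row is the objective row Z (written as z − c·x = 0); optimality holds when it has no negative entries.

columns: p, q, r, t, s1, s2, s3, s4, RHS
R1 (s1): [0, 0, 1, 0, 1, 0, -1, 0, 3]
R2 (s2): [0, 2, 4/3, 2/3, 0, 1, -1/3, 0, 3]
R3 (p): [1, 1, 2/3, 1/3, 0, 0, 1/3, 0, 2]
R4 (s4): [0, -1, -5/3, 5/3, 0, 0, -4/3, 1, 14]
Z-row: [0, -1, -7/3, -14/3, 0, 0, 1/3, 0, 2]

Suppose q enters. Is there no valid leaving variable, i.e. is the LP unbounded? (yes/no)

no

Column q has positive entries in row(s) 2, 3, so the ratio test bounds it — not unbounded.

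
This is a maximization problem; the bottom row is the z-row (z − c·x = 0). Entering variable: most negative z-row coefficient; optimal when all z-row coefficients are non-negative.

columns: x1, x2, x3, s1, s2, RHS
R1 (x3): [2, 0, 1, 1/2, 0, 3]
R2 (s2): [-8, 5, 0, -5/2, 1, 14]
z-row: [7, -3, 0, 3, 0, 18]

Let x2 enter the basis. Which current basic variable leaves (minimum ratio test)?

Column x2 entries and ratios — x3: 0 ≤ 0, skip; s2: 14/5 = 14/5.
Smallest ratio is 14/5 in the row of s2, so s2 leaves.

s2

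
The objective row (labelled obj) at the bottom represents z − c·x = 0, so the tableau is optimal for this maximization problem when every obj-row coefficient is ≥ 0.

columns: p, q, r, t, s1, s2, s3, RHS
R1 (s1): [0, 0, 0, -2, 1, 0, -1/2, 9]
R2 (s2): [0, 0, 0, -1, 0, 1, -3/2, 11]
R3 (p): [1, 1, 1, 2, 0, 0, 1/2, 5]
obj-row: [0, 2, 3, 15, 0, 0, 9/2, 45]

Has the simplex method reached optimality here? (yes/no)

Every obj-row coefficient is ≥ 0, so the tableau is optimal.

yes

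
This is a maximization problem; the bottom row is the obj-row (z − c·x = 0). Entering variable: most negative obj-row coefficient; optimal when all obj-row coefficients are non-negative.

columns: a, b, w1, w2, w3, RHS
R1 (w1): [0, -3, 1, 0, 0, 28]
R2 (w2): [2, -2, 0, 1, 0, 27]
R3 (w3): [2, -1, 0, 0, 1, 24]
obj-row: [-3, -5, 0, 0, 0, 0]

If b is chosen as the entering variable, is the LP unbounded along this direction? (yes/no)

yes

Every constraint-row entry in column b is ≤ 0, so increasing b is unbounded.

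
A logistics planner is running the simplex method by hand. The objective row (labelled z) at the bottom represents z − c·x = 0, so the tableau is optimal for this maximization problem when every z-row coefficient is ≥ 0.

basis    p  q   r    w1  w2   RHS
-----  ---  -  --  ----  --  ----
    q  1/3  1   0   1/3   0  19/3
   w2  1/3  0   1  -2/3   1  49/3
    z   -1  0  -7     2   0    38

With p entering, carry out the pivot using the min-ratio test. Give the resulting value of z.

Ratio test on column p — row 1: (19/3)/(1/3) = 19; row 2: (49/3)/(1/3) = 49. Minimum is 19 at row 1 (q leaves); pivot element 1/3.
Pivot on row 1; the z-row RHS becomes 38 − (-1)·19 = 57.

57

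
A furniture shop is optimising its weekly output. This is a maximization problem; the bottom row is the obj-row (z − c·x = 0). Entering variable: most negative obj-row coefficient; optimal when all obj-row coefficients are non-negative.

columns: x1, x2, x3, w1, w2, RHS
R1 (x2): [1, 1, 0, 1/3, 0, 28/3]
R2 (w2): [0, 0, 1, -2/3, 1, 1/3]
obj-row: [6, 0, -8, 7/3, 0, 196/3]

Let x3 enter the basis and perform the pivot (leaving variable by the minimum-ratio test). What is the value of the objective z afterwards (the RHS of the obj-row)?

Ratio test on column x3 — row 1: entry 0 ≤ 0; row 2: (1/3)/1 = 1/3. Minimum is 1/3 at row 2 (w2 leaves); pivot element 1.
Pivot on row 2; the obj-row RHS becomes 196/3 − (-8)·(1/3) = 68.

68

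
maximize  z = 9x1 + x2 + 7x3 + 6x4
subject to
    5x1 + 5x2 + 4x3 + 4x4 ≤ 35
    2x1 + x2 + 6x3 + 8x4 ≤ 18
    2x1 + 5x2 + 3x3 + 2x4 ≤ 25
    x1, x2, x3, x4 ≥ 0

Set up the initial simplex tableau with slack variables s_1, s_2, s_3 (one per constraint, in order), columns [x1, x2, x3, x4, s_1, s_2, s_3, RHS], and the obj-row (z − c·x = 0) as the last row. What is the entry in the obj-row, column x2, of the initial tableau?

The obj-row carries the negated objective coefficients: the x2 entry is -1.

-1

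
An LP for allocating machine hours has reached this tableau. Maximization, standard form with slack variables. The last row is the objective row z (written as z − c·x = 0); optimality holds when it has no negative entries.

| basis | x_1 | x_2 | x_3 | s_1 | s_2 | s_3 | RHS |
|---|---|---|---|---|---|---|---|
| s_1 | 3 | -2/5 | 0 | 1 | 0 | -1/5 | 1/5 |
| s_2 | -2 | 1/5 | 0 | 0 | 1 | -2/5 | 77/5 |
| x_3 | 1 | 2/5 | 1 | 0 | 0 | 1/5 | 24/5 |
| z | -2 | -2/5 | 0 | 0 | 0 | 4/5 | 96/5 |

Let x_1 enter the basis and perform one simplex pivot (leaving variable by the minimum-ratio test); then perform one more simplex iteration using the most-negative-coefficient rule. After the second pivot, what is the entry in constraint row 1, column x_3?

1/4

Ratio test on column x_1 — row 1: (1/5)/3 = 1/15; row 2: entry -2 ≤ 0; row 3: (24/5)/1 = 24/5. Minimum is 1/15 at row 1 (s_1 leaves); pivot element 3.
Divide row 1 by 3; eliminate column x_1 from the other rows.
Second iteration: most negative z-row entry is -2/3 in column x_2, so x_2 enters.
Ratio test on column x_2 — row 1: entry -2/15 ≤ 0; row 2: entry -1/15 ≤ 0; row 3: (71/15)/(8/15) = 71/8. Minimum is 71/8 at row 3 (x_3 leaves); pivot element 8/15.
Divide row 3 by 8/15; eliminate column x_2 from the other rows.
After both pivots, the entry at constraint row 1, column x_3 is 1/4.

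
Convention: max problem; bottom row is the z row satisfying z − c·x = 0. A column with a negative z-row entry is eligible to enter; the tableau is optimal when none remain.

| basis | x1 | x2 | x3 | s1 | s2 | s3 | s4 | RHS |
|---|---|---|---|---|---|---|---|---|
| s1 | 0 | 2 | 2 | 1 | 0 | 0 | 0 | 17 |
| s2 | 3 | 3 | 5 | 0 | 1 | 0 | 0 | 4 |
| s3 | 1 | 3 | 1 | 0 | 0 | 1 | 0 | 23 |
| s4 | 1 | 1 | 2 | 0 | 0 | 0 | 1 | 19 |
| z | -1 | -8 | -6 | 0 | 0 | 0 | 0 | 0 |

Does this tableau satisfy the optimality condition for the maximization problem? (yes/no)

The z-row has a negative entry -8 in column x2, so it is not optimal.

no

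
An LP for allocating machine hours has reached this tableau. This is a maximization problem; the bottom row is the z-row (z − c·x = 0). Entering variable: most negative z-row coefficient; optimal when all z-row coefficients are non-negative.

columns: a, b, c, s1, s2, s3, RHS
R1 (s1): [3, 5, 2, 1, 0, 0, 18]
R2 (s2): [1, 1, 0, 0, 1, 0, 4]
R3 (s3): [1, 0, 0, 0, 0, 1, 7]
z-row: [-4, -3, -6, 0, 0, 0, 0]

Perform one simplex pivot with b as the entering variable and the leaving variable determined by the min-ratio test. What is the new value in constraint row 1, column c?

2/5

Ratio test on column b — row 1: 18/5 = 18/5; row 2: 4/1 = 4; row 3: entry 0 ≤ 0. Minimum is 18/5 at row 1 (s1 leaves); pivot element 5.
Divide row 1 by 5; eliminate column b from the other rows.
In the new row 1, the c entry is the old entry divided by the pivot: 2/5 = 2/5.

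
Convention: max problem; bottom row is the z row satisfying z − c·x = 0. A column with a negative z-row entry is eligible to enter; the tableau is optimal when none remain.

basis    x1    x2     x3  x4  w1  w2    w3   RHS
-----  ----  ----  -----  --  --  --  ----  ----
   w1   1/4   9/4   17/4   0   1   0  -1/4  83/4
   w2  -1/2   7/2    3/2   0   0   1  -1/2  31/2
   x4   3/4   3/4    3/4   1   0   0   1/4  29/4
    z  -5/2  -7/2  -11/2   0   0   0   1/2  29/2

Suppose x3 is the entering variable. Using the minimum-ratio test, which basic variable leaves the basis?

w1

Column x3 entries and ratios — w1: (83/4)/(17/4) = 83/17; w2: (31/2)/(3/2) = 31/3; x4: (29/4)/(3/4) = 29/3.
Smallest ratio is 83/17 in the row of w1, so w1 leaves.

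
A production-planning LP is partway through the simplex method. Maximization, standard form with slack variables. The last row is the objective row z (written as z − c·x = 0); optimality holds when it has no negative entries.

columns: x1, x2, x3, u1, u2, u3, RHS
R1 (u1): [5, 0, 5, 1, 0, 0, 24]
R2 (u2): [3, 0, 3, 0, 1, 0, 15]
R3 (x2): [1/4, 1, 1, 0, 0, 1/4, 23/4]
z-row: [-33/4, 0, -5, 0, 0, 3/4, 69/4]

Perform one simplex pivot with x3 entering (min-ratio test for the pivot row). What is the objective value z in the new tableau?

165/4

Ratio test on column x3 — row 1: 24/5 = 24/5; row 2: 15/3 = 5; row 3: (23/4)/1 = 23/4. Minimum is 24/5 at row 1 (u1 leaves); pivot element 5.
Pivot on row 1; the z-row RHS becomes 69/4 − (-5)·(24/5) = 165/4.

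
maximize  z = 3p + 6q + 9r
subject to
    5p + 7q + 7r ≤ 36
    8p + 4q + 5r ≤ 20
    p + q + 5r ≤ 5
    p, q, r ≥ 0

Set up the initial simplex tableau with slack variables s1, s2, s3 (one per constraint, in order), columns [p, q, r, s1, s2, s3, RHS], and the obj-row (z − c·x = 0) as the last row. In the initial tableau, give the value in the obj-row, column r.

The obj-row carries the negated objective coefficients: the r entry is -9.

-9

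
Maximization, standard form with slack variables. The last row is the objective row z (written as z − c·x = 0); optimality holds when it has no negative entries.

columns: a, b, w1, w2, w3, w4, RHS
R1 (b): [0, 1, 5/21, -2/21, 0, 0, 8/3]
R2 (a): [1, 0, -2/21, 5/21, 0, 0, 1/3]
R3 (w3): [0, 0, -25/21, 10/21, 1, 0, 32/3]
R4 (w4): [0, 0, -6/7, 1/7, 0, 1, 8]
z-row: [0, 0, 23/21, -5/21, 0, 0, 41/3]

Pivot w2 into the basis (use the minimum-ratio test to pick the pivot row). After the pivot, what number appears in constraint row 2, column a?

Ratio test on column w2 — row 1: entry -2/21 ≤ 0; row 2: (1/3)/(5/21) = 7/5; row 3: (32/3)/(10/21) = 112/5; row 4: 8/(1/7) = 56. Minimum is 7/5 at row 2 (a leaves); pivot element 5/21.
Divide row 2 by 5/21; eliminate column w2 from the other rows.
In the new row 2, the a entry is the old entry divided by the pivot: 1/(5/21) = 21/5.

21/5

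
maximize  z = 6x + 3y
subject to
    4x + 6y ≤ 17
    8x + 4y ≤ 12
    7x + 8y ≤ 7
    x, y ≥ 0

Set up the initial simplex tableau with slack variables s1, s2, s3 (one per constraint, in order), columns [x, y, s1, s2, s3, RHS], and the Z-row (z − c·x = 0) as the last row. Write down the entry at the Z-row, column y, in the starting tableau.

-3

The Z-row carries the negated objective coefficients: the y entry is -3.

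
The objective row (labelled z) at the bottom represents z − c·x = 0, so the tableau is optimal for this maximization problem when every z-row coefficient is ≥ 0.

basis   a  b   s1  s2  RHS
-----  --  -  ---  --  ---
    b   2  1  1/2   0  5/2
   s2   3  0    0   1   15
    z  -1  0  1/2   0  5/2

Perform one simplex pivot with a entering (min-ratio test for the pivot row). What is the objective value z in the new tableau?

15/4

Ratio test on column a — row 1: (5/2)/2 = 5/4; row 2: 15/3 = 5. Minimum is 5/4 at row 1 (b leaves); pivot element 2.
Pivot on row 1; the z-row RHS becomes 5/2 − (-1)·(5/4) = 15/4.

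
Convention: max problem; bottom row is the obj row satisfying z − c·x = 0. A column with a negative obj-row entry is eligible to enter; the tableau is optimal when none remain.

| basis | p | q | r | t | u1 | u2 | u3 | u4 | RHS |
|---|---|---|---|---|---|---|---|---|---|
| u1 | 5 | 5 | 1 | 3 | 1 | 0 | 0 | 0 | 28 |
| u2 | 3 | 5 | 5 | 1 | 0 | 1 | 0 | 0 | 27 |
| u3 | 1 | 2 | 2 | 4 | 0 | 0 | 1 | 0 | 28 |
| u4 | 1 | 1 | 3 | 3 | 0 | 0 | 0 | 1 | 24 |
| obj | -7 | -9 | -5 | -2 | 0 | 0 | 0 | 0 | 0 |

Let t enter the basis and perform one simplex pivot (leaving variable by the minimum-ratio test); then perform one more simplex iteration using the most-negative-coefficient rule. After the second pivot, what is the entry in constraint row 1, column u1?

Ratio test on column t — row 1: 28/3 = 28/3; row 2: 27/1 = 27; row 3: 28/4 = 7; row 4: 24/3 = 8. Minimum is 7 at row 3 (u3 leaves); pivot element 4.
Divide row 3 by 4; eliminate column t from the other rows.
Second iteration: most negative obj-row entry is -8 in column q, so q enters.
Ratio test on column q — row 1: 7/(7/2) = 2; row 2: 20/(9/2) = 40/9; row 3: 7/(1/2) = 14; row 4: entry -1/2 ≤ 0. Minimum is 2 at row 1 (u1 leaves); pivot element 7/2.
Divide row 1 by 7/2; eliminate column q from the other rows.
After both pivots, the entry at constraint row 1, column u1 is 2/7.

2/7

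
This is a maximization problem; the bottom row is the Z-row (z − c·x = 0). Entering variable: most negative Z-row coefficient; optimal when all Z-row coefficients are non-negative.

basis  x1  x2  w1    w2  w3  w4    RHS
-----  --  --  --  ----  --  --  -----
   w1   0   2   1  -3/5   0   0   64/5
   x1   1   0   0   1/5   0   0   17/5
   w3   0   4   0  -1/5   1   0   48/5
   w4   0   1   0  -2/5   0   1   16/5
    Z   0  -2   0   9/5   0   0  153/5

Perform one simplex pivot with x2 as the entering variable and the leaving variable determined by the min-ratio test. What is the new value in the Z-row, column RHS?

Ratio test on column x2 — row 1: (64/5)/2 = 32/5; row 2: entry 0 ≤ 0; row 3: (48/5)/4 = 12/5; row 4: (16/5)/1 = 16/5. Minimum is 12/5 at row 3 (w3 leaves); pivot element 4.
Divide row 3 by 4; eliminate column x2 from the other rows.
Z-row update in column RHS: 153/5 − (-2)·(12/5) = 177/5.

177/5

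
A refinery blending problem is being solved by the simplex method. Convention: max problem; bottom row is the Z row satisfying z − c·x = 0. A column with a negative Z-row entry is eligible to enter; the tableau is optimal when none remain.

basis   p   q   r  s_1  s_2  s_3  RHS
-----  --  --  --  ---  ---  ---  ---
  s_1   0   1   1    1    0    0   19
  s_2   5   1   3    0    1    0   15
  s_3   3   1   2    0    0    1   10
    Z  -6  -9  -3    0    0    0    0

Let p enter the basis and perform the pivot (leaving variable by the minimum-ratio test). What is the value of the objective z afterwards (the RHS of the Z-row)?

Ratio test on column p — row 1: entry 0 ≤ 0; row 2: 15/5 = 3; row 3: 10/3 = 10/3. Minimum is 3 at row 2 (s_2 leaves); pivot element 5.
Pivot on row 2; the Z-row RHS becomes 0 − (-6)·3 = 18.

18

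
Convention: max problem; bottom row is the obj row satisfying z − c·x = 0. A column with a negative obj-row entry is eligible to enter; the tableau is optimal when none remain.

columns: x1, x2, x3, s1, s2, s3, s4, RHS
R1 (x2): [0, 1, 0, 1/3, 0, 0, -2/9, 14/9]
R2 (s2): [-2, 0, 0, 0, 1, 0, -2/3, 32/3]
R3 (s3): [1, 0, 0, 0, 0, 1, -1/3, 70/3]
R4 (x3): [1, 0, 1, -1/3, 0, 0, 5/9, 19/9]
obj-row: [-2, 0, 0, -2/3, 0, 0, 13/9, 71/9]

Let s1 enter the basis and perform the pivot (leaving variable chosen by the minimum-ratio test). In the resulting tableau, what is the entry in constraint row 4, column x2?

1

Ratio test on column s1 — row 1: (14/9)/(1/3) = 14/3; row 2: entry 0 ≤ 0; row 3: entry 0 ≤ 0; row 4: entry -1/3 ≤ 0. Minimum is 14/3 at row 1 (x2 leaves); pivot element 1/3.
Divide row 1 by 1/3; eliminate column s1 from the other rows.
Row 4 update in column x2: 0 − (-1/3)·3 = 1.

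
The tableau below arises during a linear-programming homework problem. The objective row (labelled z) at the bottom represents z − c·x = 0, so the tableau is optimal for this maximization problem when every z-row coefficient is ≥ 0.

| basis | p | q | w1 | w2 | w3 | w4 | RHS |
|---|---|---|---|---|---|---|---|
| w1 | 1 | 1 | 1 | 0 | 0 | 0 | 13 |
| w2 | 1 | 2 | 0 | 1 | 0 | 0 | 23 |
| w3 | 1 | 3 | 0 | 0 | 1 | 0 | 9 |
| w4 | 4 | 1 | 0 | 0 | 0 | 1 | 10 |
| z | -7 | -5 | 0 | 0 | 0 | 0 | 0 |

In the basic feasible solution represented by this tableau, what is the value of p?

p is not in the basis, so in the current basic feasible solution p = 0.

0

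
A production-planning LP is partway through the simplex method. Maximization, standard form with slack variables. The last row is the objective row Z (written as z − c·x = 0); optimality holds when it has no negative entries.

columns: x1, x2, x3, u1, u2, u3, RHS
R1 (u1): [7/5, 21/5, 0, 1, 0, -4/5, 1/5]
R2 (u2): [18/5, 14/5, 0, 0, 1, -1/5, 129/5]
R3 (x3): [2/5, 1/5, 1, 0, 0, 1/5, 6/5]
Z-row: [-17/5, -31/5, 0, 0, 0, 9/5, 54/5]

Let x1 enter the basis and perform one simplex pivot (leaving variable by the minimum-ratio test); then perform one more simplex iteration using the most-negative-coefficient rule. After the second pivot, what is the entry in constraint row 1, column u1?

1/3

Ratio test on column x1 — row 1: (1/5)/(7/5) = 1/7; row 2: (129/5)/(18/5) = 43/6; row 3: (6/5)/(2/5) = 3. Minimum is 1/7 at row 1 (u1 leaves); pivot element 7/5.
Divide row 1 by 7/5; eliminate column x1 from the other rows.
Second iteration: most negative Z-row entry is -1/7 in column u3, so u3 enters.
Ratio test on column u3 — row 1: entry -4/7 ≤ 0; row 2: (177/7)/(13/7) = 177/13; row 3: (8/7)/(3/7) = 8/3. Minimum is 8/3 at row 3 (x3 leaves); pivot element 3/7.
Divide row 3 by 3/7; eliminate column u3 from the other rows.
After both pivots, the entry at constraint row 1, column u1 is 1/3.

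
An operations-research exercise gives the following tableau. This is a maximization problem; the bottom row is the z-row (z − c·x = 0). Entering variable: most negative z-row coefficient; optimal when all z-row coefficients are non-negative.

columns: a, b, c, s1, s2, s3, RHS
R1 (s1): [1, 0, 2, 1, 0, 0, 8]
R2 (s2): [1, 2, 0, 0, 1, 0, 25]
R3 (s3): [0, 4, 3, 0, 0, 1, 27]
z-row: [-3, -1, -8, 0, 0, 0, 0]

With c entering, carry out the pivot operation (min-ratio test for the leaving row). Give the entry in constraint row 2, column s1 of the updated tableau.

Ratio test on column c — row 1: 8/2 = 4; row 2: entry 0 ≤ 0; row 3: 27/3 = 9. Minimum is 4 at row 1 (s1 leaves); pivot element 2.
Divide row 1 by 2; eliminate column c from the other rows.
Row 2 update in column s1: 0 − 0·(1/2) = 0.

0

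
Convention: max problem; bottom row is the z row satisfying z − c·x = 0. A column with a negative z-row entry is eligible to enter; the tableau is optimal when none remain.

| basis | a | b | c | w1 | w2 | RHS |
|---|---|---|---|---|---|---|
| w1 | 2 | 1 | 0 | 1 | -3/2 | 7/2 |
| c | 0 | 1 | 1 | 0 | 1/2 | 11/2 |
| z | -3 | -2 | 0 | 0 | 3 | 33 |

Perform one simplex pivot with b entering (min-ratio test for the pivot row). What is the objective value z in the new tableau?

40

Ratio test on column b — row 1: (7/2)/1 = 7/2; row 2: (11/2)/1 = 11/2. Minimum is 7/2 at row 1 (w1 leaves); pivot element 1.
Pivot on row 1; the z-row RHS becomes 33 − (-2)·(7/2) = 40.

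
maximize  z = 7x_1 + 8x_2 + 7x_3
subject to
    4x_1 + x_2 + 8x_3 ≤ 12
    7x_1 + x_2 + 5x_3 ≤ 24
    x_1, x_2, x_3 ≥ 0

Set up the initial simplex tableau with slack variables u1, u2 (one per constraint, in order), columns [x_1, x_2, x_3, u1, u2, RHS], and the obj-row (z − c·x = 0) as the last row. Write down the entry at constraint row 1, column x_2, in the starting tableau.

Constraint 1 has coefficient 1 on x_2.

1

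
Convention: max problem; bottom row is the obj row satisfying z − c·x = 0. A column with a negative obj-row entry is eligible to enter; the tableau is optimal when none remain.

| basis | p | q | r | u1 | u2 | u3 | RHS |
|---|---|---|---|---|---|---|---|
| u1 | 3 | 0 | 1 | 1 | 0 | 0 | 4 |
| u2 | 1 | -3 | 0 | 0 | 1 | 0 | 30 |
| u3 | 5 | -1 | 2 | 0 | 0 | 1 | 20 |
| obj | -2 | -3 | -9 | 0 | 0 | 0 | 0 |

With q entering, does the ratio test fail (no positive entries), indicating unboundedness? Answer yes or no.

Every constraint-row entry in column q is ≤ 0, so increasing q is unbounded.

yes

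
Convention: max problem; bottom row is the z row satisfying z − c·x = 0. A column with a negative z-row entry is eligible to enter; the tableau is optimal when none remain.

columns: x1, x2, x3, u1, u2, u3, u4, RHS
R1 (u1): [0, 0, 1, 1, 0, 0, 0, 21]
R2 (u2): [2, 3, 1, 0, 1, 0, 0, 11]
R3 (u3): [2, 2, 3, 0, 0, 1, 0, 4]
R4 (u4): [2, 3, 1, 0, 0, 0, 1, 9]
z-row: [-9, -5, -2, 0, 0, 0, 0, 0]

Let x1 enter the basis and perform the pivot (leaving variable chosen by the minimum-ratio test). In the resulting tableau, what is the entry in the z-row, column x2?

Ratio test on column x1 — row 1: entry 0 ≤ 0; row 2: 11/2 = 11/2; row 3: 4/2 = 2; row 4: 9/2 = 9/2. Minimum is 2 at row 3 (u3 leaves); pivot element 2.
Divide row 3 by 2; eliminate column x1 from the other rows.
z-row update in column x2: -5 − (-9)·1 = 4.

4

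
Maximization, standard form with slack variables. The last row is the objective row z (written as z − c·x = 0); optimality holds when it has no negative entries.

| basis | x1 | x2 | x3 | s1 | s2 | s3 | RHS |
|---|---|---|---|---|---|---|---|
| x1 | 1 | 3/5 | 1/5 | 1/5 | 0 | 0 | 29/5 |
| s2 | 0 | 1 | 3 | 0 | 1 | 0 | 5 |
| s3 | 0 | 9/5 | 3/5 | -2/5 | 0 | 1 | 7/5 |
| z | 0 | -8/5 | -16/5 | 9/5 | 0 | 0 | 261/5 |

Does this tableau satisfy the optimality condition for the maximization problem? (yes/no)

The z-row has a negative entry -16/5 in column x3, so it is not optimal.

no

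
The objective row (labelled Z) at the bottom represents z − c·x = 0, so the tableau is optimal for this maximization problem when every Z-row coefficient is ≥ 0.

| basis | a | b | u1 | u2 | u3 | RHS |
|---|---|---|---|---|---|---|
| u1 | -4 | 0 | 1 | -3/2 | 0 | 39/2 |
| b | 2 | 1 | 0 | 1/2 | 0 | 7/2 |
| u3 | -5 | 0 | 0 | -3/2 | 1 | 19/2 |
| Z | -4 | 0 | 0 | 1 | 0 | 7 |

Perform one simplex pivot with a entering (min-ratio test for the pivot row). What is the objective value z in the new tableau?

Ratio test on column a — row 1: entry -4 ≤ 0; row 2: (7/2)/2 = 7/4; row 3: entry -5 ≤ 0. Minimum is 7/4 at row 2 (b leaves); pivot element 2.
Pivot on row 2; the Z-row RHS becomes 7 − (-4)·(7/4) = 14.

14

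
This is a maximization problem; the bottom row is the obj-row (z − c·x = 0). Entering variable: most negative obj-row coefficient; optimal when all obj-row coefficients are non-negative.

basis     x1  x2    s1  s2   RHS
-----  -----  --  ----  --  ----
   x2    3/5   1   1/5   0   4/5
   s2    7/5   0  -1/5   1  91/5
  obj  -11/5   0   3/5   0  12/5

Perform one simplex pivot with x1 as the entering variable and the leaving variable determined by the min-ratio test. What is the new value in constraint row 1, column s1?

1/3

Ratio test on column x1 — row 1: (4/5)/(3/5) = 4/3; row 2: (91/5)/(7/5) = 13. Minimum is 4/3 at row 1 (x2 leaves); pivot element 3/5.
Divide row 1 by 3/5; eliminate column x1 from the other rows.
In the new row 1, the s1 entry is the old entry divided by the pivot: (1/5)/(3/5) = 1/3.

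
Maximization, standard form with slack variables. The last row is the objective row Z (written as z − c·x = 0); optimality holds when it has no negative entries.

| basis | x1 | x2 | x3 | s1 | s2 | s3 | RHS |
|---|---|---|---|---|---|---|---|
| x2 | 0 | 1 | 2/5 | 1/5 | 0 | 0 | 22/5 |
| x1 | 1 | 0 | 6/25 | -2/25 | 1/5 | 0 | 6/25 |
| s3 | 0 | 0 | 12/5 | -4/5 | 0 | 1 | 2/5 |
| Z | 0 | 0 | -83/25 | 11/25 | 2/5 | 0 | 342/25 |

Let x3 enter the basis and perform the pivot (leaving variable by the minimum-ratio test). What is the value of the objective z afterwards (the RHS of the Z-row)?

Ratio test on column x3 — row 1: (22/5)/(2/5) = 11; row 2: (6/25)/(6/25) = 1; row 3: (2/5)/(12/5) = 1/6. Minimum is 1/6 at row 3 (s3 leaves); pivot element 12/5.
Pivot on row 3; the Z-row RHS becomes 342/25 − (-83/25)·(1/6) = 427/30.

427/30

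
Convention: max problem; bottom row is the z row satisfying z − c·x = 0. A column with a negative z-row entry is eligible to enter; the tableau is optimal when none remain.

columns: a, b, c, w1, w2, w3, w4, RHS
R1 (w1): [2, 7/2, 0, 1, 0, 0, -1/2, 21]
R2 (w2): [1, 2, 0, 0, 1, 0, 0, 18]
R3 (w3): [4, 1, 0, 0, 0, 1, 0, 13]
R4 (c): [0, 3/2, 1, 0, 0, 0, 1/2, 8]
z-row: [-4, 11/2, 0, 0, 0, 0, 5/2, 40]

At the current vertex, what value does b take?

0

b is not in the basis, so in the current basic feasible solution b = 0.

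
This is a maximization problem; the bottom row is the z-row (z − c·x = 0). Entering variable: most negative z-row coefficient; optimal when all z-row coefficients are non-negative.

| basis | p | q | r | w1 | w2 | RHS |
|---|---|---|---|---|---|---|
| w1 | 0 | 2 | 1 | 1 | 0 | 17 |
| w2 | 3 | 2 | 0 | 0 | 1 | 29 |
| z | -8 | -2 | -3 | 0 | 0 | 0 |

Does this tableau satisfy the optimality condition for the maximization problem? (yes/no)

The z-row has a negative entry -8 in column p, so it is not optimal.

no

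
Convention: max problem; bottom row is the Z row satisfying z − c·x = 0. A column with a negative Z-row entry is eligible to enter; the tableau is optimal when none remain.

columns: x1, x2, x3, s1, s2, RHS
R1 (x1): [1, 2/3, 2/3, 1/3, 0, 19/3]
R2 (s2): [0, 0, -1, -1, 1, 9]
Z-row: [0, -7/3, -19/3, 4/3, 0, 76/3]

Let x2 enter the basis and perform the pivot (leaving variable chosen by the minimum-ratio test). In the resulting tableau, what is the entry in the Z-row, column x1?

7/2

Ratio test on column x2 — row 1: (19/3)/(2/3) = 19/2; row 2: entry 0 ≤ 0. Minimum is 19/2 at row 1 (x1 leaves); pivot element 2/3.
Divide row 1 by 2/3; eliminate column x2 from the other rows.
Z-row update in column x1: 0 − (-7/3)·(3/2) = 7/2.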